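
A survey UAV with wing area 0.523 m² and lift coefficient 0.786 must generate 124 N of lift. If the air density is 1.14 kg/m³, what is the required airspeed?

v = 23 m/s

L = ½ρv²S·CL ⇒ v = √(2L/(ρ·S·CL))
v = √(2 × 124 / (1.14 × 0.523 × 0.786)) = √529.2 = 23 m/s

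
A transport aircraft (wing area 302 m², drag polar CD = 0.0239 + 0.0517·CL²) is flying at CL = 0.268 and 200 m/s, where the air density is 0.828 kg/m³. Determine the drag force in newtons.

D = 1.38×10^5 N

CD = 0.0239 + 0.0517 × 0.268² = 0.02761
D = ½ρv²S·CD = ½ × 0.828 × 200² × 302 × 0.02761 = 1.38×10^5 N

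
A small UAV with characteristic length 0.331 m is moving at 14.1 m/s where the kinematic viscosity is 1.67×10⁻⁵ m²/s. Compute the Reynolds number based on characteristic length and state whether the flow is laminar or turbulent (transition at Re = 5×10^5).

Re = v·c/ν = 14.1 × 0.331 / (1.67×10⁻⁵) = 2.79×10^5
Since 2.79×10^5 < 5×10^5, the flow is laminar.

Re = 2.79×10^5 (laminar)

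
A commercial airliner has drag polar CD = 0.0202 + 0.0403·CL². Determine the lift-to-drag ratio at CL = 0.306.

CD = 0.0202 + 0.0403 × 0.306² = 0.02397
L/D = CL/CD = 0.306 / 0.02397 = 12.8

L/D = 12.8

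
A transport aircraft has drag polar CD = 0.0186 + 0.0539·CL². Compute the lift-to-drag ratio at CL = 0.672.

L/D = 15.6

CD = 0.0186 + 0.0539 × 0.672² = 0.04294
L/D = CL/CD = 0.672 / 0.04294 = 15.6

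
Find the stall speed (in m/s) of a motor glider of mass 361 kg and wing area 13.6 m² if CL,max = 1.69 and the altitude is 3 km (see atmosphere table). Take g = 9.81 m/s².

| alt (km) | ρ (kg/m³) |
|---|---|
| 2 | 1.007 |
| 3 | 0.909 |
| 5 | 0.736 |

At 3 km, from the table: ρ = 0.909 kg/m³.
Stall occurs when L = W at CL,max. W = mg = 361 × 9.81 = 3541 N.
V_stall = √(2W/(ρ·S·CL,max)) = √(2 × 3541 / (0.909 × 13.6 × 1.69))
V_stall = √339 = 18.4 m/s

V_stall = 18.4 m/s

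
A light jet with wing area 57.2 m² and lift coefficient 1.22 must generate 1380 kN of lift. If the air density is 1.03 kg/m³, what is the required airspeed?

L = ½ρv²S·CL ⇒ v = √(2L/(ρ·S·CL))
v = √(2 × 1.38×10^6 / (1.03 × 57.2 × 1.22)) = √38400 = 196 m/s

v = 196 m/s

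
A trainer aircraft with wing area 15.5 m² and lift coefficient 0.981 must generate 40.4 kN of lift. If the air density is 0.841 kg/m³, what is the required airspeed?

v = 79.5 m/s

L = ½ρv²S·CL ⇒ v = √(2L/(ρ·S·CL))
v = √(2 × 40400 / (0.841 × 15.5 × 0.981)) = √6319 = 79.5 m/s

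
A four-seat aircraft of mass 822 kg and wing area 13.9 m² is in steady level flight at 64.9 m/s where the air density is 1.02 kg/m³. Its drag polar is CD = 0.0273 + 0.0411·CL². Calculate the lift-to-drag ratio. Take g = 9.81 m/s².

In steady level flight, lift balances weight: W = mg = 822 × 9.81 = 8063.8 N.
q = ½ρv² = ½ × 1.02 × 64.9² = 2148 Pa.
CL = 2W/(ρv²S) = 2×8063.8/(1.02×64.9²×13.9) = 0.2701.
CD = 0.0273 + 0.0411 × 0.2701² = 0.0303.
L/D = CL/CD = 0.2701 / 0.0303 = 8.91

L/D = 8.91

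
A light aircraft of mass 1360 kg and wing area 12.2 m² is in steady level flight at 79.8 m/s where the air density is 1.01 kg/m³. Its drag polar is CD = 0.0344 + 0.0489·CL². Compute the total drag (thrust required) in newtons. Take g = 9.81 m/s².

D = 1570 N

In steady level flight, lift balances weight: W = mg = 1360 × 9.81 = 13342 N.
q = ½ρv² = ½ × 1.01 × 79.8² = 3216 Pa.
Required CL = L/(qS) = 13342/(3216·12.2) = 0.3401.
CD = 0.0344 + 0.0489 × 0.3401² = 0.04005.
D = q·S·CD = 3216 × 12.2 × 0.04005 = 1571 N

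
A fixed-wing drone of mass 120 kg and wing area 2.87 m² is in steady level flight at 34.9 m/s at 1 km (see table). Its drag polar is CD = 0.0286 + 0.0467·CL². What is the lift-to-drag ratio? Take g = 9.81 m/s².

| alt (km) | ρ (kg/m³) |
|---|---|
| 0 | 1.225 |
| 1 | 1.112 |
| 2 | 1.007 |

L/D = 13.2

At 1 km, from the table: ρ = 1.112 kg/m³.
Weight W = mg = 120 × 9.81 = 1177.2 N; in level flight L = W.
Dynamic pressure q = 0.5 × 1.112 × 34.9² = 677.2 Pa.
CL = W/(q·S) = 1177.2 / (677.2 × 2.87) = 0.6057.
CD = 0.0286 + 0.0467 × 0.6057² = 0.04573.
L/D = CL/CD = 0.6057 / 0.04573 = 13.2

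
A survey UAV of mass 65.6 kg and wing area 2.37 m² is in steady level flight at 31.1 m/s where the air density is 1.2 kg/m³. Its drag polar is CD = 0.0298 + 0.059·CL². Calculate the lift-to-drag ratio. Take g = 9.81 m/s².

Weight W = mg = 65.6 × 9.81 = 643.54 N; in level flight L = W.
q = ½ρv² = ½ × 1.2 × 31.1² = 580.3 Pa.
CL = 2W/(ρv²S) = 2×643.54/(1.2×31.1²×2.37) = 0.4679.
CD = 0.0298 + 0.059 × 0.4679² = 0.04272.
L/D = CL/CD = 0.4679 / 0.04272 = 11

L/D = 11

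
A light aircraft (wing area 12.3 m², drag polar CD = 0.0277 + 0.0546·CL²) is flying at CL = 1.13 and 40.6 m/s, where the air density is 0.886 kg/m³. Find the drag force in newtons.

CD = 0.0277 + 0.0546 × 1.13² = 0.09742
D = ½ρv²S·CD = ½ × 0.886 × 40.6² × 12.3 × 0.09742 = 875 N

D = 875 N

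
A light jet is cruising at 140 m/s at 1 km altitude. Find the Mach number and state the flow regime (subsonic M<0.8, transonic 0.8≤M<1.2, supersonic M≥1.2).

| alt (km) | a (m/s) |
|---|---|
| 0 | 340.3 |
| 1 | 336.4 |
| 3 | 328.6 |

M = 0.416 (subsonic)

At 1 km, from the table: a = 336.4 m/s.
M = v/a = 140 / 336.4 = 0.416
M = 0.416 → subsonic.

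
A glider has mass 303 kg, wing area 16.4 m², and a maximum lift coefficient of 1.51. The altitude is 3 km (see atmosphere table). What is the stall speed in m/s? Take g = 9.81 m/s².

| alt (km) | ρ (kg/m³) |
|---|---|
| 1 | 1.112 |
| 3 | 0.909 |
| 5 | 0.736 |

V_stall = 16.3 m/s

At 3 km, from the table: ρ = 0.909 kg/m³.
Stall occurs when L = W at CL,max. W = mg = 303 × 9.81 = 2972 N.
V_stall = √(2W/(ρ·S·CL,max)) = √(2 × 2972 / (0.909 × 16.4 × 1.51))
V_stall = √264.1 = 16.3 m/s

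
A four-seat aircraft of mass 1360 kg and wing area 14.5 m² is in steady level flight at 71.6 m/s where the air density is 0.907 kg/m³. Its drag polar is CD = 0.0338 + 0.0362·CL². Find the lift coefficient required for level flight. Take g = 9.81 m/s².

CL = 0.396

Weight W = mg = 1360 × 9.81 = 13342 N; in level flight L = W.
q = ½ρv² = ½ × 0.907 × 71.6² = 2325 Pa.
Required CL = L/(qS) = 13342/(2325·14.5) = 0.3958.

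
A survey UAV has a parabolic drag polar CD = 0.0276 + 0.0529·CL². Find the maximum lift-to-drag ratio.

For CD = CD0 + K·CL², (L/D)max occurs at CL* = √(CD0/K) and equals 1/(2√(K·CD0)).
(L/D)max = 1/(2√(0.0529 × 0.0276)) = 1/(2 × 0.03821) = 13.1

(L/D)max = 13.1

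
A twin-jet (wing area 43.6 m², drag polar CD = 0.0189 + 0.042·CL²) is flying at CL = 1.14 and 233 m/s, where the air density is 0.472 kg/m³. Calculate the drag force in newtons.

D = 41000 N

CD = 0.0189 + 0.042 × 1.14² = 0.07348
D = ½ρv²S·CD = ½ × 0.472 × 233² × 43.6 × 0.07348 = 41000 N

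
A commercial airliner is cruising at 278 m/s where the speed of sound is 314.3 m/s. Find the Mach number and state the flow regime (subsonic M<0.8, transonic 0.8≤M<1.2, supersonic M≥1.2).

M = 0.885 (transonic)

M = v/a = 278 / 314.3 = 0.885
M = 0.885 → transonic.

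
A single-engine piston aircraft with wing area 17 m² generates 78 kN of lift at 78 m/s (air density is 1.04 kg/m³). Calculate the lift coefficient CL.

CL = 1.45

From L = ½ρv²S·CL, rearranging gives CL = 2L/(ρv²S).
CL = 2 × 78000 / (1.04 × 78² × 17) = 1.45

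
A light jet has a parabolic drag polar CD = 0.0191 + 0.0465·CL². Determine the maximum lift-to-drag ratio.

(L/D)max = 16.8

For CD = CD0 + K·CL², (L/D)max occurs at CL* = √(CD0/K) and equals 1/(2√(K·CD0)).
(L/D)max = 1/(2√(0.0465 × 0.0191)) = 1/(2 × 0.0298) = 16.8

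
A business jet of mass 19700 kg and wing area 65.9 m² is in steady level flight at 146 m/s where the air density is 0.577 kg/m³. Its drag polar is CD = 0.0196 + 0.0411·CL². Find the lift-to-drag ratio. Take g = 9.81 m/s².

L/D = 16.5

Level flight ⇒ L = W = m·g = 19700 × 9.81 = 1.9326×10^5 N.
q = ½ρv² = ½ × 0.577 × 146² = 6150 Pa.
CL = W/(q·S) = 1.9326×10^5 / (6150 × 65.9) = 0.4769.
CD = 0.0196 + 0.0411 × 0.4769² = 0.02895.
L/D = CL/CD = 0.4769 / 0.02895 = 16.5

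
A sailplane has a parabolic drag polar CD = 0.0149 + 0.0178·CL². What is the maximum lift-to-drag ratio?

For CD = CD0 + K·CL², (L/D)max occurs at CL* = √(CD0/K) and equals 1/(2√(K·CD0)).
(L/D)max = 1/(2√(0.0178 × 0.0149)) = 1/(2 × 0.01629) = 30.7

(L/D)max = 30.7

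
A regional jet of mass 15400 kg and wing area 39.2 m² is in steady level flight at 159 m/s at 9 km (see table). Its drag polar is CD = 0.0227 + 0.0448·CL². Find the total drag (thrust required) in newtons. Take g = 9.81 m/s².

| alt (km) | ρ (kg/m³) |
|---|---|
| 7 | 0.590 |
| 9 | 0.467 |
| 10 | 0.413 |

At 9 km, from the table: ρ = 0.467 kg/m³.
Level flight ⇒ L = W = m·g = 15400 × 9.81 = 1.5107×10^5 N.
Dynamic pressure q = 0.5 × 0.467 × 159² = 5903 Pa.
CL = 2W/(ρv²S) = 2×1.5107×10^5/(0.467×159²×39.2) = 0.6529.
CD = 0.0227 + 0.0448 × 0.6529² = 0.0418.
D = q·S·CD = 5903 × 39.2 × 0.0418 = 9671 N

D = 9670 N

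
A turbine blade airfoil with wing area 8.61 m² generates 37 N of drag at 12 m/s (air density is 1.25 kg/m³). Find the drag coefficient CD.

CD = 0.0477

From D = ½ρv²S·CD, rearranging gives CD = 2D/(ρv²S).
CD = 2 × 37 / (1.25 × 12² × 8.61) = 0.0477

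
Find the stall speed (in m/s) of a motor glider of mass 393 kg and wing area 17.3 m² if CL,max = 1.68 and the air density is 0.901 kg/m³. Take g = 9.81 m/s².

V_stall = 17.2 m/s

Weight W = mg = 393 × 9.81 = 3855 N.
From L = ½ρV²S·CL,max = W: V_stall = √(2W/(ρSCL,max)) = √(2·3855/(0.901·17.3·1.68))
V_stall = √294.4 = 17.2 m/s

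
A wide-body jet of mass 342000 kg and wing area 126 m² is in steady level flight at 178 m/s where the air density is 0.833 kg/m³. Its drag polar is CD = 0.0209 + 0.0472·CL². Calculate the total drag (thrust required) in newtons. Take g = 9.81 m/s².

Level flight ⇒ L = W = m·g = 342000 × 9.81 = 3.355×10^6 N.
q = ½ρv² = ½ × 0.833 × 178² = 13200 Pa.
Required CL = L/(qS) = 3.355×10^6/(13200·126) = 2.018.
CD = 0.0209 + 0.0472 × 2.018² = 0.2131.
D = q·S·CD = 13200 × 126 × 0.2131 = 3.543×10^5 N

D = 3.54×10^5 N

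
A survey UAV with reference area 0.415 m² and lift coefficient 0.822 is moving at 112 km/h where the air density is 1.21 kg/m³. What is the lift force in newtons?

L = 200 N

Convert speed: v = 112 km/h ÷ 3.6 = 31.11 m/s.
Dynamic pressure q = ½ρv² = ½ × 1.21 × 31.11² = 585.6 Pa.
L = q·S·CL = 585.6 × 0.415 × 0.822 = 200 N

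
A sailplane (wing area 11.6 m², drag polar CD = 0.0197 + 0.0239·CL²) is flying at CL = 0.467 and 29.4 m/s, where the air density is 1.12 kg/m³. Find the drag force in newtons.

D = 140 N

CD = 0.0197 + 0.0239 × 0.467² = 0.02491
D = ½ρv²S·CD = ½ × 1.12 × 29.4² × 11.6 × 0.02491 = 140 N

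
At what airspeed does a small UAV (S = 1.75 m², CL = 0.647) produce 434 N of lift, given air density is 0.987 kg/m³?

v = 27.9 m/s

L = ½ρv²S·CL ⇒ v = √(2L/(ρ·S·CL))
v = √(2 × 434 / (0.987 × 1.75 × 0.647)) = √776.7 = 27.9 m/s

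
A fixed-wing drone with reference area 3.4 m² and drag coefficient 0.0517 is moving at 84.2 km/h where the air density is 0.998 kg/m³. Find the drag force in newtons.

D = 48 N

Convert speed: v = 84.2 km/h ÷ 3.6 = 23.39 m/s.
D = ½ρv²S·CD = ½ × 0.998 × 23.39² × 3.4 × 0.0517 = 48 N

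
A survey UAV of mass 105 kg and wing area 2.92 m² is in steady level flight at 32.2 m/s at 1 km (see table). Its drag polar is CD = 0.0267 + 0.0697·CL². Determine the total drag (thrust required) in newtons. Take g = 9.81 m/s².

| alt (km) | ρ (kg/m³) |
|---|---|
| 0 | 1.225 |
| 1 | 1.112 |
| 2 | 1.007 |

D = 88.9 N

At 1 km, from the table: ρ = 1.112 kg/m³.
Weight W = mg = 105 × 9.81 = 1030 N; in level flight L = W.
q = ½ρv² = ½ × 1.112 × 32.2² = 576.5 Pa.
Required CL = L/(qS) = 1030/(576.5·2.92) = 0.6119.
CD = 0.0267 + 0.0697 × 0.6119² = 0.0528.
D = q·S·CD = 576.5 × 2.92 × 0.0528 = 88.88 N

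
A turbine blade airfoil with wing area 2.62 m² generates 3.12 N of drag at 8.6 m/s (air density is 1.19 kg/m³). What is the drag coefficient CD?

From D = ½ρv²S·CD, rearranging gives CD = 2D/(ρv²S).
CD = 2 × 3.12 / (1.19 × 8.6² × 2.62) = 0.0271

CD = 0.0271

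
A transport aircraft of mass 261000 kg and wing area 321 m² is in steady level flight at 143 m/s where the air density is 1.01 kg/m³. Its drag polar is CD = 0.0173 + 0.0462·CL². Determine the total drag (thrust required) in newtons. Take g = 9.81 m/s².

Level flight ⇒ L = W = m·g = 261000 × 9.81 = 2.5604×10^6 N.
q = ½ρv² = ½ × 1.01 × 143² = 10330 Pa.
CL = 2W/(ρv²S) = 2×2.5604×10^6/(1.01×143²×321) = 0.7724.
CD = 0.0173 + 0.0462 × 0.7724² = 0.04486.
D = q·S·CD = 10330 × 321 × 0.04486 = 1.487×10^5 N

D = 1.49×10^5 N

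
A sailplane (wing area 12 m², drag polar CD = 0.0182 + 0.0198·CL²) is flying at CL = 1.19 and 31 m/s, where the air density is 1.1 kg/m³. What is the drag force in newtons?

D = 293 N

CD = 0.0182 + 0.0198 × 1.19² = 0.04624
D = ½ρv²S·CD = ½ × 1.1 × 31² × 12 × 0.04624 = 293 N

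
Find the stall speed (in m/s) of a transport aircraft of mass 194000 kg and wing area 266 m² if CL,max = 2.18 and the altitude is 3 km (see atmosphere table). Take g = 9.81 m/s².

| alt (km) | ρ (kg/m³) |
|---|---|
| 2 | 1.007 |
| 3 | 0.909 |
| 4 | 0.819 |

V_stall = 85 m/s

At 3 km, from the table: ρ = 0.909 kg/m³.
Weight W = mg = 194000 × 9.81 = 1.903×10^6 N.
V_stall = √(2W/(ρ·S·CL,max)) = √(2 × 1.903×10^6 / (0.909 × 266 × 2.18))
V_stall = √7221 = 85 m/s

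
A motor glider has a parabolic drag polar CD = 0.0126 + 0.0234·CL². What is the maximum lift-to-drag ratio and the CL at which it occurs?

For CD = CD0 + K·CL², (L/D)max occurs at CL* = √(CD0/K) and equals 1/(2√(K·CD0)).
(L/D)max = 1/(2√(0.0234 × 0.0126)) = 1/(2 × 0.01717) = 29.1
CL* = √(0.0126/0.0234) = 0.734

(L/D)max = 29.1, at CL = 0.734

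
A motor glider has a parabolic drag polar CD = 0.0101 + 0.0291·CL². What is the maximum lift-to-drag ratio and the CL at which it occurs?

(L/D)max = 29.2, at CL = 0.589

For CD = CD0 + K·CL², (L/D)max occurs at CL* = √(CD0/K) and equals 1/(2√(K·CD0)).
(L/D)max = 1/(2√(0.0291 × 0.0101)) = 1/(2 × 0.01714) = 29.2
CL* = √(0.0101/0.0291) = 0.589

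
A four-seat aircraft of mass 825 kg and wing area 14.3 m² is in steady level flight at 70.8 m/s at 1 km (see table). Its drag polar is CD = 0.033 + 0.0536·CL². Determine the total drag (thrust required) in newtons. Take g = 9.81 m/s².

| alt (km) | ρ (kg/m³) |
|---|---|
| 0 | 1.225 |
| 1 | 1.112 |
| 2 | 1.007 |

D = 1400 N

At 1 km, from the table: ρ = 1.112 kg/m³.
In steady level flight, lift balances weight: W = mg = 825 × 9.81 = 8093.2 N.
Dynamic pressure q = 0.5 × 1.112 × 70.8² = 2787 Pa.
Required CL = L/(qS) = 8093.2/(2787·14.3) = 0.2031.
CD = 0.033 + 0.0536 × 0.2031² = 0.03521.
D = q·S·CD = 2787 × 14.3 × 0.03521 = 1403 N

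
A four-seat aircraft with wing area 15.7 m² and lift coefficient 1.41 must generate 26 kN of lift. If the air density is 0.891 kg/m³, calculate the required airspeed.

L = ½ρv²S·CL ⇒ v = √(2L/(ρ·S·CL))
v = √(2 × 26000 / (0.891 × 15.7 × 1.41)) = √2636 = 51.3 m/s

v = 51.3 m/s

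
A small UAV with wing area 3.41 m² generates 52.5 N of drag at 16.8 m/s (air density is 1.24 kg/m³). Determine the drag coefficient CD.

CD = 0.088

From D = ½ρv²S·CD, rearranging gives CD = 2D/(ρv²S).
CD = 2 × 52.5 / (1.24 × 16.8² × 3.41) = 0.088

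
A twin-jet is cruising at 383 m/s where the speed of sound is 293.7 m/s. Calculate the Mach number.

M = 1.3

M = v/a = 383 / 293.7 = 1.3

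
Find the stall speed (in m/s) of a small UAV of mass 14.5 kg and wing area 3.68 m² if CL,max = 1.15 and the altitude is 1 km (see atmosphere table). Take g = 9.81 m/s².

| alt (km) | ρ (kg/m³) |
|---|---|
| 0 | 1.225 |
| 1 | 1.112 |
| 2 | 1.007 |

At 1 km, from the table: ρ = 1.112 kg/m³.
At stall, lift equals weight: L = W = m·g = 14.5 × 9.81 = 142.2 N.
From L = ½ρV²S·CL,max = W: V_stall = √(2W/(ρSCL,max)) = √(2·142.2/(1.112·3.68·1.15))
V_stall = √60.45 = 7.78 m/s

V_stall = 7.78 m/s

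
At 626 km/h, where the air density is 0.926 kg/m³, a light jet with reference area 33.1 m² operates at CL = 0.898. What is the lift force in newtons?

Convert speed: v = 626 km/h ÷ 3.6 = 173.9 m/s.
L = ½ρv²S·CL = ½ × 0.926 × 173.9² × 33.1 × 0.898 = 4.16×10^5 N ≈ 416 kN

L = 4.16×10^5 N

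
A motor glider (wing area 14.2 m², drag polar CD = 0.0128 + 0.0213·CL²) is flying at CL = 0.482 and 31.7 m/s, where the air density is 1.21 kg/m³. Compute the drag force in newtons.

CD = 0.0128 + 0.0213 × 0.482² = 0.01775
D = ½ρv²S·CD = ½ × 1.21 × 31.7² × 14.2 × 0.01775 = 153 N

D = 153 N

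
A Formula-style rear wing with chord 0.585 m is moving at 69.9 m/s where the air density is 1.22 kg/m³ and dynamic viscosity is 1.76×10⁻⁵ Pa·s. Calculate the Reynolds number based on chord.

Re = 2.83×10^6

Re = ρ·v·c/μ = 1.22 × 69.9 × 0.585 / (1.76×10⁻⁵) = 2.83×10^6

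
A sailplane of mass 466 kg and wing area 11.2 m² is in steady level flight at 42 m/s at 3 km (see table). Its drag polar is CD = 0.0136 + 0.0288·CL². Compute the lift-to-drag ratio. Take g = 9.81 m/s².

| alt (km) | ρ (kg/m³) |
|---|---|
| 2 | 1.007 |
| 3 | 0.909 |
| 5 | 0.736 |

L/D = 24.2

At 3 km, from the table: ρ = 0.909 kg/m³.
Weight W = mg = 466 × 9.81 = 4571.5 N; in level flight L = W.
q = ½ρv² = ½ × 0.909 × 42² = 801.7 Pa.
Required CL = L/(qS) = 4571.5/(801.7·11.2) = 0.5091.
CD = 0.0136 + 0.0288 × 0.5091² = 0.02106.
L/D = CL/CD = 0.5091 / 0.02106 = 24.2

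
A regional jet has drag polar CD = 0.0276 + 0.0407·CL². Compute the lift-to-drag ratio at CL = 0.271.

L/D = 8.86

CD = 0.0276 + 0.0407 × 0.271² = 0.03059
L/D = CL/CD = 0.271 / 0.03059 = 8.86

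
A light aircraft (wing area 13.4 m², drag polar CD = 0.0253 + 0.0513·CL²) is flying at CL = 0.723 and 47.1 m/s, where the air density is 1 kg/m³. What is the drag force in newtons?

CD = 0.0253 + 0.0513 × 0.723² = 0.05212
D = ½ρv²S·CD = ½ × 1 × 47.1² × 13.4 × 0.05212 = 775 N

D = 775 N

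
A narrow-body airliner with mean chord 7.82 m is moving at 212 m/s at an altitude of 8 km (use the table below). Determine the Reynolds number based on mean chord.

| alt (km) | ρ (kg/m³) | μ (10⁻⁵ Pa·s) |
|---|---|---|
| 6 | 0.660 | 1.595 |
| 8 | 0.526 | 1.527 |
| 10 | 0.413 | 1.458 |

Re = 5.71×10^7

At 8 km, from the table: ρ = 0.526 kg/m³, μ = 1.527×10⁻⁵ Pa·s.
Re = ρ·v·c/μ = 0.526 × 212 × 7.82 / (1.527×10⁻⁵) = 5.71×10^7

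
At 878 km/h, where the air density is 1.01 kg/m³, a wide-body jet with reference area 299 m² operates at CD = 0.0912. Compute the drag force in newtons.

D = 8.19×10^5 N

Convert speed: v = 878 km/h ÷ 3.6 = 243.9 m/s.
Dynamic pressure q = ½ρv² = ½ × 1.01 × 243.9² = 30040 Pa.
D = q·S·CD = 30040 × 299 × 0.0912 = 8.19×10^5 N ≈ 819 kN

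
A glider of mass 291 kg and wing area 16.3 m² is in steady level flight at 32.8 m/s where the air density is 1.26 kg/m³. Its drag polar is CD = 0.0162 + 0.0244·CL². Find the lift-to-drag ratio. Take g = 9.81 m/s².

Weight W = mg = 291 × 9.81 = 2854.7 N; in level flight L = W.
q = ½ρv² = ½ × 1.26 × 32.8² = 677.8 Pa.
Required CL = L/(qS) = 2854.7/(677.8·16.3) = 0.2584.
CD = 0.0162 + 0.0244 × 0.2584² = 0.01783.
L/D = CL/CD = 0.2584 / 0.01783 = 14.5

L/D = 14.5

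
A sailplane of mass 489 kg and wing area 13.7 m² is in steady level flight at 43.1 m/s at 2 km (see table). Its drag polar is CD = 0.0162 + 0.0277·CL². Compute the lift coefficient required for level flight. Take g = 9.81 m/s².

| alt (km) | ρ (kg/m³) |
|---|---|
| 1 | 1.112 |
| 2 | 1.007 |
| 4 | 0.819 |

At 2 km, from the table: ρ = 1.007 kg/m³.
Weight W = mg = 489 × 9.81 = 4797.1 N; in level flight L = W.
q = ½ρv² = ½ × 1.007 × 43.1² = 935.3 Pa.
CL = W/(q·S) = 4797.1 / (935.3 × 13.7) = 0.3744.

CL = 0.374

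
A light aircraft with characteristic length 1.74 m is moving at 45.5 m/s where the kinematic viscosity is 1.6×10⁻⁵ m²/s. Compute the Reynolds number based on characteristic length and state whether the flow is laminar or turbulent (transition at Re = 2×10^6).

Re = 4.95×10^6 (turbulent)

Re = v·c/ν = 45.5 × 1.74 / (1.6×10⁻⁵) = 4.95×10^6
Since 4.95×10^6 > 2×10^6, the flow is turbulent.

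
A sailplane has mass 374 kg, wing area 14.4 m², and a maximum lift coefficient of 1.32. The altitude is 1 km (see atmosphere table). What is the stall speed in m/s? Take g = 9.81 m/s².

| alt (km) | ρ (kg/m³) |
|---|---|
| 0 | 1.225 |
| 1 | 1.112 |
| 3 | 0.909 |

At 1 km, from the table: ρ = 1.112 kg/m³.
Weight W = mg = 374 × 9.81 = 3669 N.
V_stall = √(2W/(ρ·S·CL,max)) = √(2 × 3669 / (1.112 × 14.4 × 1.32))
V_stall = √347.2 = 18.6 m/s

V_stall = 18.6 m/s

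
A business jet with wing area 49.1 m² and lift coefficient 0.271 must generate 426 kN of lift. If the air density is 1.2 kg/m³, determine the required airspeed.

v = 231 m/s

L = ½ρv²S·CL ⇒ v = √(2L/(ρ·S·CL))
v = √(2 × 4.26×10^5 / (1.2 × 49.1 × 0.271)) = √53360 = 231 m/s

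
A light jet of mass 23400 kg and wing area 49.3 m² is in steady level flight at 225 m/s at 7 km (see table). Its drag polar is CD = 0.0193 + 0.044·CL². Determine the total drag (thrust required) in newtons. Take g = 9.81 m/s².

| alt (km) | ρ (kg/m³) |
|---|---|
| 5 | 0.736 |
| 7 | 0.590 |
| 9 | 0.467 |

At 7 km, from the table: ρ = 0.590 kg/m³.
In steady level flight, lift balances weight: W = mg = 23400 × 9.81 = 2.2955×10^5 N.
Dynamic pressure q = 0.5 × 0.59 × 225² = 14930 Pa.
CL = W/(q·S) = 2.2955×10^5 / (14930 × 49.3) = 0.3118.
CD = 0.0193 + 0.044 × 0.3118² = 0.02358.
D = q·S·CD = 14930 × 49.3 × 0.02358 = 17360 N

D = 17400 N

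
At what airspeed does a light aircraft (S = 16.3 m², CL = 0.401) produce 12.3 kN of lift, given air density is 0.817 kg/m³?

L = ½ρv²S·CL ⇒ v = √(2L/(ρ·S·CL))
v = √(2 × 12300 / (0.817 × 16.3 × 0.401)) = √4607 = 67.9 m/s

v = 67.9 m/s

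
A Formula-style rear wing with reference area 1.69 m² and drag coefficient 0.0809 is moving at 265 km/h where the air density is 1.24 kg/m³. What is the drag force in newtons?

D = 459 N

Convert speed: v = 265 km/h ÷ 3.6 = 73.61 m/s.
Dynamic pressure q = ½ρv² = ½ × 1.24 × 73.61² = 3360 Pa.
D = q·S·CD = 3360 × 1.69 × 0.0809 = 459 N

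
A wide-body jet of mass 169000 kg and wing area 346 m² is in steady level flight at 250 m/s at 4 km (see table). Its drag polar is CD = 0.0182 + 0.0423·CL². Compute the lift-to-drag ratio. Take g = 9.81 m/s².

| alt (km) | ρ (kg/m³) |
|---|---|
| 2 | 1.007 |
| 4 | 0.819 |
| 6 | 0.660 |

At 4 km, from the table: ρ = 0.819 kg/m³.
Weight W = mg = 169000 × 9.81 = 1.6579×10^6 N; in level flight L = W.
q = ½ρv² = ½ × 0.819 × 250² = 25590 Pa.
CL = 2W/(ρv²S) = 2×1.6579×10^6/(0.819×250²×346) = 0.1872.
CD = 0.0182 + 0.0423 × 0.1872² = 0.01968.
L/D = CL/CD = 0.1872 / 0.01968 = 9.51

L/D = 9.51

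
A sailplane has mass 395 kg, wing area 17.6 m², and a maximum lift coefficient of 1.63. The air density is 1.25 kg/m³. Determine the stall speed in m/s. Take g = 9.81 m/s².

V_stall = 14.7 m/s

At stall, lift equals weight: L = W = m·g = 395 × 9.81 = 3875 N.
V_stall = √(2W/(ρ·S·CL,max)) = √(2 × 3875 / (1.25 × 17.6 × 1.63))
V_stall = √216.1 = 14.7 m/s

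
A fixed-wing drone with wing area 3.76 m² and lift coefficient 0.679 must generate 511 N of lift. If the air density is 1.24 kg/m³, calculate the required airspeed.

v = 18 m/s

L = ½ρv²S·CL ⇒ v = √(2L/(ρ·S·CL))
v = √(2 × 511 / (1.24 × 3.76 × 0.679)) = √322.8 = 18 m/s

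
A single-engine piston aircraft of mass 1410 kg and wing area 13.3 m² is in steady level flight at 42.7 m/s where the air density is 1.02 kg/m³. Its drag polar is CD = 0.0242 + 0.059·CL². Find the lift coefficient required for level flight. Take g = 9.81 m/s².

Level flight ⇒ L = W = m·g = 1410 × 9.81 = 13832 N.
Dynamic pressure q = 0.5 × 1.02 × 42.7² = 929.9 Pa.
Required CL = L/(qS) = 13832/(929.9·13.3) = 1.118.

CL = 1.12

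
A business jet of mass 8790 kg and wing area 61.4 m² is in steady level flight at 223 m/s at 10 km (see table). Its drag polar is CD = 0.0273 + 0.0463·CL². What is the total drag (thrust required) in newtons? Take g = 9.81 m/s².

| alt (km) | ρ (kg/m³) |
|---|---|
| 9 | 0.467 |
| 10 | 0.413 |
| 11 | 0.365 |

D = 17800 N

At 10 km, from the table: ρ = 0.413 kg/m³.
Level flight ⇒ L = W = m·g = 8790 × 9.81 = 86230 N.
Dynamic pressure q = 0.5 × 0.413 × 223² = 10270 Pa.
CL = W/(q·S) = 86230 / (10270 × 61.4) = 0.1368.
CD = 0.0273 + 0.0463 × 0.1368² = 0.02817.
D = q·S·CD = 10270 × 61.4 × 0.02817 = 17760 N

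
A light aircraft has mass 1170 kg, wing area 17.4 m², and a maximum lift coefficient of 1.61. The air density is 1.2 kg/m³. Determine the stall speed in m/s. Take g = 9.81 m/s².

Weight W = mg = 1170 × 9.81 = 11480 N.
From L = ½ρV²S·CL,max = W: V_stall = √(2W/(ρSCL,max)) = √(2·11480/(1.2·17.4·1.61))
V_stall = √682.9 = 26.1 m/s

V_stall = 26.1 m/s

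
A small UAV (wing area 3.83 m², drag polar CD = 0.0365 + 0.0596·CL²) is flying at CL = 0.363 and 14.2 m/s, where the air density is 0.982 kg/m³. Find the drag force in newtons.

D = 16.8 N

CD = 0.0365 + 0.0596 × 0.363² = 0.04435
D = ½ρv²S·CD = ½ × 0.982 × 14.2² × 3.83 × 0.04435 = 16.8 N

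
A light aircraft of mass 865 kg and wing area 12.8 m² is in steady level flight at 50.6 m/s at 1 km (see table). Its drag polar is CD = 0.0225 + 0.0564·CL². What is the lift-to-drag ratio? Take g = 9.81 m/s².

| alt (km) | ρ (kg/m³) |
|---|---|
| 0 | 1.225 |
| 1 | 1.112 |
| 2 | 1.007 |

At 1 km, from the table: ρ = 1.112 kg/m³.
Level flight ⇒ L = W = m·g = 865 × 9.81 = 8485.6 N.
Dynamic pressure q = 0.5 × 1.112 × 50.6² = 1424 Pa.
Required CL = L/(qS) = 8485.6/(1424·12.8) = 0.4657.
CD = 0.0225 + 0.0564 × 0.4657² = 0.03473.
L/D = CL/CD = 0.4657 / 0.03473 = 13.4

L/D = 13.4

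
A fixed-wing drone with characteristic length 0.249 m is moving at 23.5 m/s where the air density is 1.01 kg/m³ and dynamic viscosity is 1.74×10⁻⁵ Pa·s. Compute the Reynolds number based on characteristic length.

Re = ρ·v·c/μ = 1.01 × 23.5 × 0.249 / (1.74×10⁻⁵) = 3.4×10^5

Re = 3.4×10^5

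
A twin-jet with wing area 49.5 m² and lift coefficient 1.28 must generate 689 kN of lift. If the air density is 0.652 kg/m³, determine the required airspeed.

L = ½ρv²S·CL ⇒ v = √(2L/(ρ·S·CL))
v = √(2 × 6.89×10^5 / (0.652 × 49.5 × 1.28)) = √33360 = 183 m/s

v = 183 m/s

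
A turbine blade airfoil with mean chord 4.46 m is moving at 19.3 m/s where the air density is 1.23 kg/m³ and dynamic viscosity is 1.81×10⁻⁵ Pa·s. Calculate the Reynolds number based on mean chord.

Re = ρ·v·c/μ = 1.23 × 19.3 × 4.46 / (1.81×10⁻⁵) = 5.85×10^6

Re = 5.85×10^6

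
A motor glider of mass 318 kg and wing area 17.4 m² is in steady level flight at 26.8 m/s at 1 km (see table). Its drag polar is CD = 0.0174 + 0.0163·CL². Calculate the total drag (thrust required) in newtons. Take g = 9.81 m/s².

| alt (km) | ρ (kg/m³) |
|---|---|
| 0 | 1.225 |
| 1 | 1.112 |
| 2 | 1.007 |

At 1 km, from the table: ρ = 1.112 kg/m³.
Level flight ⇒ L = W = m·g = 318 × 9.81 = 3119.6 N.
q = ½ρv² = ½ × 1.112 × 26.8² = 399.3 Pa.
CL = W/(q·S) = 3119.6 / (399.3 × 17.4) = 0.449.
CD = 0.0174 + 0.0163 × 0.449² = 0.02069.
D = q·S·CD = 399.3 × 17.4 × 0.02069 = 143.7 N

D = 144 N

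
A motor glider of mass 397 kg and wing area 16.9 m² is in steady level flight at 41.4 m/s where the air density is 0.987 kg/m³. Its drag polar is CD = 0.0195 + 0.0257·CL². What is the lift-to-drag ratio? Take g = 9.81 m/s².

Level flight ⇒ L = W = m·g = 397 × 9.81 = 3894.6 N.
q = ½ρv² = ½ × 0.987 × 41.4² = 845.8 Pa.
CL = W/(q·S) = 3894.6 / (845.8 × 16.9) = 0.2724.
CD = 0.0195 + 0.0257 × 0.2724² = 0.02141.
L/D = CL/CD = 0.2724 / 0.02141 = 12.7

L/D = 12.7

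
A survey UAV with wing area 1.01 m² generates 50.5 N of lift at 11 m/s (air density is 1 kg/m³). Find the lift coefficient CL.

From L = ½ρv²S·CL, rearranging gives CL = 2L/(ρv²S).
CL = 2 × 50.5 / (1 × 11² × 1.01) = 0.826

CL = 0.826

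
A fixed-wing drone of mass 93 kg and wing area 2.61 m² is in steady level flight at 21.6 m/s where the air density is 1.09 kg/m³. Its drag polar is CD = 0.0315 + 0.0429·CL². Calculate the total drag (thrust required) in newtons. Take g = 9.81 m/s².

Level flight ⇒ L = W = m·g = 93 × 9.81 = 912.33 N.
q = ½ρv² = ½ × 1.09 × 21.6² = 254.3 Pa.
CL = W/(q·S) = 912.33 / (254.3 × 2.61) = 1.375.
CD = 0.0315 + 0.0429 × 1.375² = 0.1126.
D = q·S·CD = 254.3 × 2.61 × 0.1126 = 74.71 N

D = 74.7 N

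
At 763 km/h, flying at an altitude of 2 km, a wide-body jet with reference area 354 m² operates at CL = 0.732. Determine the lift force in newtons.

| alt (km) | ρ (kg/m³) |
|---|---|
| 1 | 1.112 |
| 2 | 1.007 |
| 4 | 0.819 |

L = 5.86×10^6 N

At 2 km, from the table: ρ = 1.007 kg/m³.
Convert speed: v = 763 km/h ÷ 3.6 = 211.9 m/s.
L = ½ρv²S·CL = ½ × 1.007 × 211.9² × 354 × 0.732 = 5.86×10^6 N ≈ 5860 kN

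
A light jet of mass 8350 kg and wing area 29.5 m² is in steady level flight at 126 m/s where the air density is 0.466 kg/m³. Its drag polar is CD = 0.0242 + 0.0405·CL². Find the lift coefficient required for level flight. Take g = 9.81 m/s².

CL = 0.751

Level flight ⇒ L = W = m·g = 8350 × 9.81 = 81914 N.
Dynamic pressure q = 0.5 × 0.466 × 126² = 3699 Pa.
CL = 2W/(ρv²S) = 2×81914/(0.466×126²×29.5) = 0.7506.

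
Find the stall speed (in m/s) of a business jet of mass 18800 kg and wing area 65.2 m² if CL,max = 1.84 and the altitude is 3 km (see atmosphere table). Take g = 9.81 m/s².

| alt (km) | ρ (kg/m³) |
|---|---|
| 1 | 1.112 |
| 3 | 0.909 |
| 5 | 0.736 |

At 3 km, from the table: ρ = 0.909 kg/m³.
Stall occurs when L = W at CL,max. W = mg = 18800 × 9.81 = 1.844×10^5 N.
V_stall = √(2W/(ρ·S·CL,max)) = √(2 × 1.844×10^5 / (0.909 × 65.2 × 1.84))
V_stall = √3382 = 58.2 m/s

V_stall = 58.2 m/s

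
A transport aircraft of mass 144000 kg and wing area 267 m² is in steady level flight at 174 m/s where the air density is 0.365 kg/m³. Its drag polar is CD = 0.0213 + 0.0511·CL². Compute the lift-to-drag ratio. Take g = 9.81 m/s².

L/D = 14

In steady level flight, lift balances weight: W = mg = 144000 × 9.81 = 1.4126×10^6 N.
Dynamic pressure q = 0.5 × 0.365 × 174² = 5525 Pa.
CL = 2W/(ρv²S) = 2×1.4126×10^6/(0.365×174²×267) = 0.9575.
CD = 0.0213 + 0.0511 × 0.9575² = 0.06815.
L/D = CL/CD = 0.9575 / 0.06815 = 14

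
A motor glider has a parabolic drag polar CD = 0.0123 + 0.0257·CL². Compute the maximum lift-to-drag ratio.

For CD = CD0 + K·CL², (L/D)max occurs at CL* = √(CD0/K) and equals 1/(2√(K·CD0)).
(L/D)max = 1/(2√(0.0257 × 0.0123)) = 1/(2 × 0.01778) = 28.1

(L/D)max = 28.1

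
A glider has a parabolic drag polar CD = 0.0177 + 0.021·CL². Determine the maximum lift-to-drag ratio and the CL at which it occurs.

(L/D)max = 25.9, at CL = 0.918

For CD = CD0 + K·CL², (L/D)max occurs at CL* = √(CD0/K) and equals 1/(2√(K·CD0)).
(L/D)max = 1/(2√(0.021 × 0.0177)) = 1/(2 × 0.01928) = 25.9
CL* = √(0.0177/0.021) = 0.918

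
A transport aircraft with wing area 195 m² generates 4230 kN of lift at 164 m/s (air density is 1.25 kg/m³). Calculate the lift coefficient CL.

CL = 1.29

From L = ½ρv²S·CL, rearranging gives CL = 2L/(ρv²S).
CL = 2 × 4.23×10^6 / (1.25 × 164² × 195) = 1.29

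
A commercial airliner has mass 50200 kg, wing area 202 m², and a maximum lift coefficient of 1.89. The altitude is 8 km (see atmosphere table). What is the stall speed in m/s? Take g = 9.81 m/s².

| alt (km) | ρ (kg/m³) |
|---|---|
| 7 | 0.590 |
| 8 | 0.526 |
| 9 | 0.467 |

At 8 km, from the table: ρ = 0.526 kg/m³.
At stall, lift equals weight: L = W = m·g = 50200 × 9.81 = 4.925×10^5 N.
V_stall = √(2W/(ρ·S·CL,max)) = √(2 × 4.925×10^5 / (0.526 × 202 × 1.89))
V_stall = √4905 = 70 m/s

V_stall = 70 m/s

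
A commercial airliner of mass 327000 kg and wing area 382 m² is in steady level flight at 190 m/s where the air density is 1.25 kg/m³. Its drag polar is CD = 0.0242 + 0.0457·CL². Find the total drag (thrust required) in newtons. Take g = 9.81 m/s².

In steady level flight, lift balances weight: W = mg = 327000 × 9.81 = 3.2079×10^6 N.
q = ½ρv² = ½ × 1.25 × 190² = 22560 Pa.
CL = W/(q·S) = 3.2079×10^6 / (22560 × 382) = 0.3722.
CD = 0.0242 + 0.0457 × 0.3722² = 0.03053.
D = q·S·CD = 22560 × 382 × 0.03053 = 2.631×10^5 N

D = 2.63×10^5 N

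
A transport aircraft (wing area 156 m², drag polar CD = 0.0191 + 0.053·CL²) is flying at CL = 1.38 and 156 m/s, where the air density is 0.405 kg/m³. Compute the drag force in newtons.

CD = 0.0191 + 0.053 × 1.38² = 0.12
D = ½ρv²S·CD = ½ × 0.405 × 156² × 156 × 0.12 = 92300 N

D = 92300 N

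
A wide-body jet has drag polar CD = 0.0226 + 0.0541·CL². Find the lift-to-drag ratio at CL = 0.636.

CD = 0.0226 + 0.0541 × 0.636² = 0.04448
L/D = CL/CD = 0.636 / 0.04448 = 14.3

L/D = 14.3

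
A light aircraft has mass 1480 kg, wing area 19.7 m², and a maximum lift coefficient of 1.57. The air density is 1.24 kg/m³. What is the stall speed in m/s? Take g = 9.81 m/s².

V_stall = 27.5 m/s

Weight W = mg = 1480 × 9.81 = 14520 N.
From L = ½ρV²S·CL,max = W: V_stall = √(2W/(ρSCL,max)) = √(2·14520/(1.24·19.7·1.57))
V_stall = √757.1 = 27.5 m/s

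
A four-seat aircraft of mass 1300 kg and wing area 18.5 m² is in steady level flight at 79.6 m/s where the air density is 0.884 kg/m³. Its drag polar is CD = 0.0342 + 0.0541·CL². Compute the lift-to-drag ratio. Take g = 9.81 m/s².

L/D = 6.57

Level flight ⇒ L = W = m·g = 1300 × 9.81 = 12753 N.
Dynamic pressure q = 0.5 × 0.884 × 79.6² = 2801 Pa.
CL = 2W/(ρv²S) = 2×12753/(0.884×79.6²×18.5) = 0.2461.
CD = 0.0342 + 0.0541 × 0.2461² = 0.03748.
L/D = CL/CD = 0.2461 / 0.03748 = 6.57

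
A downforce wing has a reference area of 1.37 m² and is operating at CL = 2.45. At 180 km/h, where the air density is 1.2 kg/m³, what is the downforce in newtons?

Convert speed: v = 180 km/h ÷ 3.6 = 50 m/s.
Dynamic pressure q = ½ρv² = ½ × 1.2 × 50² = 1500 Pa.
L = q·S·CL = 1500 × 1.37 × 2.45 = 5030 N ≈ 5.03 kN

L = 5030 N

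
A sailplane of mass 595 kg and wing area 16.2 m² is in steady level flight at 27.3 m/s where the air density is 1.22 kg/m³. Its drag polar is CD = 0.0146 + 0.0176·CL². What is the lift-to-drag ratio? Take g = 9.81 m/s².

Weight W = mg = 595 × 9.81 = 5837 N; in level flight L = W.
Dynamic pressure q = 0.5 × 1.22 × 27.3² = 454.6 Pa.
Required CL = L/(qS) = 5837/(454.6·16.2) = 0.7925.
CD = 0.0146 + 0.0176 × 0.7925² = 0.02565.
L/D = CL/CD = 0.7925 / 0.02565 = 30.9

L/D = 30.9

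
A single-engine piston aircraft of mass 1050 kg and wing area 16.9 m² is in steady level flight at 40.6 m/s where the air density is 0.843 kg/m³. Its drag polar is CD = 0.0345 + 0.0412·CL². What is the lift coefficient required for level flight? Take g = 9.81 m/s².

CL = 0.877

Weight W = mg = 1050 × 9.81 = 10300 N; in level flight L = W.
Dynamic pressure q = 0.5 × 0.843 × 40.6² = 694.8 Pa.
CL = 2W/(ρv²S) = 2×10300/(0.843×40.6²×16.9) = 0.8772.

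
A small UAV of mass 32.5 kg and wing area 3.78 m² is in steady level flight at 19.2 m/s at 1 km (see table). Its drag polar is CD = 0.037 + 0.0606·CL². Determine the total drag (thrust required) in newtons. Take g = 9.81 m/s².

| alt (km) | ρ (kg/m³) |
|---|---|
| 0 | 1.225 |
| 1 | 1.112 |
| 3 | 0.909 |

D = 36.6 N

At 1 km, from the table: ρ = 1.112 kg/m³.
In steady level flight, lift balances weight: W = mg = 32.5 × 9.81 = 318.82 N.
q = ½ρv² = ½ × 1.112 × 19.2² = 205 Pa.
Required CL = L/(qS) = 318.82/(205·3.78) = 0.4115.
CD = 0.037 + 0.0606 × 0.4115² = 0.04726.
D = q·S·CD = 205 × 3.78 × 0.04726 = 36.62 N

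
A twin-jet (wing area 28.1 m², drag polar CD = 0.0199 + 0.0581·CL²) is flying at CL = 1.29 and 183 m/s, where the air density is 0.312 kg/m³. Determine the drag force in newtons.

D = 17100 N

CD = 0.0199 + 0.0581 × 1.29² = 0.1166
D = ½ρv²S·CD = ½ × 0.312 × 183² × 28.1 × 0.1166 = 17100 N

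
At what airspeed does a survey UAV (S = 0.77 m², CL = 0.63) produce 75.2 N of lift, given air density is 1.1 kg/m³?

v = 16.8 m/s

L = ½ρv²S·CL ⇒ v = √(2L/(ρ·S·CL))
v = √(2 × 75.2 / (1.1 × 0.77 × 0.63)) = √281.9 = 16.8 m/s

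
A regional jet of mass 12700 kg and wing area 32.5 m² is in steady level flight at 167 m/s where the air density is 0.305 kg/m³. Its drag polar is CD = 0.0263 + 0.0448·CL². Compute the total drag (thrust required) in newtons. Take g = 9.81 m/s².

D = 8670 N

Weight W = mg = 12700 × 9.81 = 1.2459×10^5 N; in level flight L = W.
Dynamic pressure q = 0.5 × 0.305 × 167² = 4253 Pa.
Required CL = L/(qS) = 1.2459×10^5/(4253·32.5) = 0.9013.
CD = 0.0263 + 0.0448 × 0.9013² = 0.0627.
D = q·S·CD = 4253 × 32.5 × 0.0627 = 8666 N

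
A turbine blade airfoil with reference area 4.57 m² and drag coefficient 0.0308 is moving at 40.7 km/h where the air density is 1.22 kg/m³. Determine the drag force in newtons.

Convert speed: v = 40.7 km/h ÷ 3.6 = 11.31 m/s.
D = ½ρv²S·CD = ½ × 1.22 × 11.31² × 4.57 × 0.0308 = 11 N

D = 11 N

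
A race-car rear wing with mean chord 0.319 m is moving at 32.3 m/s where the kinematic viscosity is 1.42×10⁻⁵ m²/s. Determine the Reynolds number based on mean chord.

Re = v·c/ν = 32.3 × 0.319 / (1.42×10⁻⁵) = 7.26×10^5

Re = 7.26×10^5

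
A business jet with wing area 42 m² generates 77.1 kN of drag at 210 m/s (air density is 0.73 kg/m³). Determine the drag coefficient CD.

From D = ½ρv²S·CD, rearranging gives CD = 2D/(ρv²S).
CD = 2 × 77100 / (0.73 × 210² × 42) = 0.114

CD = 0.114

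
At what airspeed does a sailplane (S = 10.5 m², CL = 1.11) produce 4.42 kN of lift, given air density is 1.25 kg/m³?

L = ½ρv²S·CL ⇒ v = √(2L/(ρ·S·CL))
v = √(2 × 4420 / (1.25 × 10.5 × 1.11)) = √606.8 = 24.6 m/s

v = 24.6 m/s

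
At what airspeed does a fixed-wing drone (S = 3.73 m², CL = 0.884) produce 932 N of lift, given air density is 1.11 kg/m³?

v = 22.6 m/s

L = ½ρv²S·CL ⇒ v = √(2L/(ρ·S·CL))
v = √(2 × 932 / (1.11 × 3.73 × 0.884)) = √509.3 = 22.6 m/s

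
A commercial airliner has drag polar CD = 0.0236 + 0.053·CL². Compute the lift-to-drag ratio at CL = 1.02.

L/D = 13

CD = 0.0236 + 0.053 × 1.02² = 0.07874
L/D = CL/CD = 1.02 / 0.07874 = 13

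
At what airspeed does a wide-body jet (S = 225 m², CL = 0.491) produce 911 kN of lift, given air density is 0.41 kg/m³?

L = ½ρv²S·CL ⇒ v = √(2L/(ρ·S·CL))
v = √(2 × 9.11×10^5 / (0.41 × 225 × 0.491)) = √40230 = 201 m/s

v = 201 m/s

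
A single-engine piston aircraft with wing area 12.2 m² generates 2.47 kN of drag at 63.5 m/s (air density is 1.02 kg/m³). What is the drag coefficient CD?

From D = ½ρv²S·CD, rearranging gives CD = 2D/(ρv²S).
CD = 2 × 2470 / (1.02 × 63.5² × 12.2) = 0.0985

CD = 0.0985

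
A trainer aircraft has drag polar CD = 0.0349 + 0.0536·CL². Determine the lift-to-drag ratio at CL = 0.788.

CD = 0.0349 + 0.0536 × 0.788² = 0.06818
L/D = CL/CD = 0.788 / 0.06818 = 11.6

L/D = 11.6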